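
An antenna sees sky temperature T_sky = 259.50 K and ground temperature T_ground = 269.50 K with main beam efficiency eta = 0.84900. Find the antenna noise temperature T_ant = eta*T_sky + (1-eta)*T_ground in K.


T_ant = 0.84900 * 259.50 + (1 - 0.84900) * 269.50 = 261.0 K

261.0 K


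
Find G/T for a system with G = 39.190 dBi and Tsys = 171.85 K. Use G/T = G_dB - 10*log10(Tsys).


G/T = 39.190 - 10*log10(171.85) = 39.190 - 22.35150 = 16.84 dB/K

16.84 dB/K


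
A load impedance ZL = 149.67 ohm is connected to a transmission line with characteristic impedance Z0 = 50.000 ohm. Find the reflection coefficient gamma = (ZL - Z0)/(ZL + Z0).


gamma = (149.67 - 50.000) / (149.67 + 50.000) = 0.4992

0.4992


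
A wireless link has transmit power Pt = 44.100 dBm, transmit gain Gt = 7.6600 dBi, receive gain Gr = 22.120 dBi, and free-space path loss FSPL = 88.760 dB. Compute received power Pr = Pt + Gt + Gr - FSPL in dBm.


Pr = 44.100 + 7.6600 + 22.120 - 88.760 = -14.88 dBm

-14.88 dBm


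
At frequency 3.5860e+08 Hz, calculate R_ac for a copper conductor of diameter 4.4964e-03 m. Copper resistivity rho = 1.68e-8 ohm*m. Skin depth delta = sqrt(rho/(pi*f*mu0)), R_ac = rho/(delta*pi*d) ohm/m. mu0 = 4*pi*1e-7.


delta = sqrt(1.68e-8 / (pi * 3.5860e+08 * 4*pi*1e-7)) = 3.444845e-06 m
R_ac = 1.68e-8 / (3.444845e-06 * pi * 4.4964e-03) = 0.3452 ohm/m

0.3452 ohm/m


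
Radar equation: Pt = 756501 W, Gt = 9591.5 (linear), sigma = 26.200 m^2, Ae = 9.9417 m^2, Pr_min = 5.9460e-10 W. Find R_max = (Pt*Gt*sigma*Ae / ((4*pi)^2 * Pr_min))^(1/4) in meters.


R^4 = 756501*9591.5*26.200*9.9417 / ((4*pi)^2 * 5.9460e-10) = 2.012859e+19
R_max = 2.012859e+19^0.25 = 66981 m

66981 m


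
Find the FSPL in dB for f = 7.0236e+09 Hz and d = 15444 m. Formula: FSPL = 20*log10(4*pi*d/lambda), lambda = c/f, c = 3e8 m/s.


lambda = c / f = 3.0000e+08 / 7.0236e+09 = 0.04271314 m
FSPL = 20 * log10(4*pi*15444/0.04271314) = 133.1 dB

133.1 dB


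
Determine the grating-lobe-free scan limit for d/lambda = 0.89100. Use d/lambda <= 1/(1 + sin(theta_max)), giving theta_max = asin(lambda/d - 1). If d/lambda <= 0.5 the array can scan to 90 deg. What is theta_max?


lambda/d - 1 = 1/0.89100 - 1 = 0.1223345
theta_max = asin(0.1223345) = 7.027 deg

7.027 deg


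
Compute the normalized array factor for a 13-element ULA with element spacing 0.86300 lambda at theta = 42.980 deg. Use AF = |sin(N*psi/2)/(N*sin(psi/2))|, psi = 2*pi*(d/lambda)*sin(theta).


psi = 2*pi*0.86300*sin(42.980 deg) = 3.696676 rad
AF = |sin(13*3.696676/2) / (13*sin(3.696676/2))| = 0.07144

0.07144


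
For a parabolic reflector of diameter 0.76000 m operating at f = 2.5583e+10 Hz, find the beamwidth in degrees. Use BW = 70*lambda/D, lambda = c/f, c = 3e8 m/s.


lambda = c / f = 3.0000e+08 / 2.5583e+10 = 0.01172654 m
BW = 70 * 0.01172654 / 0.76000 = 1.080 deg

1.080 deg


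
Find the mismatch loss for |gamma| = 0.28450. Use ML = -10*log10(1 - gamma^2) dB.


ML = -10 * log10(1 - 0.28450^2) = -10 * log10(0.91905975) = 0.3666 dB

0.3666 dB


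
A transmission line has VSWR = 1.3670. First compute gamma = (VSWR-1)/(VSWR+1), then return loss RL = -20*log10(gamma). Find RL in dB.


gamma = (1.3670 - 1) / (1.3670 + 1) = 0.1550486
RL = -20 * log10(0.1550486) = 16.19 dB

16.19 dB


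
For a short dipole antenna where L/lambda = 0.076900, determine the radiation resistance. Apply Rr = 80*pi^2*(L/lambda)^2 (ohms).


Rr = 80 * pi^2 * (0.076900)^2 = 80 * 9.869604 * 5.913610e-03 = 4.669 ohm

4.669 ohm


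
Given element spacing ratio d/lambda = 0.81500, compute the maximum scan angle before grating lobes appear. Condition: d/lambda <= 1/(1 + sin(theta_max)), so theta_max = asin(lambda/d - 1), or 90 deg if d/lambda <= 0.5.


lambda/d - 1 = 1/0.81500 - 1 = 0.2269939
theta_max = asin(0.2269939) = 13.12 deg

13.12 deg


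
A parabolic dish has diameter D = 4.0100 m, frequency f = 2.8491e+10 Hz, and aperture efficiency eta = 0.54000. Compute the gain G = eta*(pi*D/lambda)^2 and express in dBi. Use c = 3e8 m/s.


lambda = c / f = 3.0000e+08 / 2.8491e+10 = 0.01052964 m
G_linear = 0.54000 * (pi * 4.0100 / 0.01052964)^2 = 772956.8
G_dBi = 10 * log10(772956.8) = 58.88 dBi

58.88 dBi


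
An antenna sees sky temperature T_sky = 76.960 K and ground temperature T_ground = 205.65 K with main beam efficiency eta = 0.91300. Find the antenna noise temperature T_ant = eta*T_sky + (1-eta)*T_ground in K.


T_ant = 0.91300 * 76.960 + (1 - 0.91300) * 205.65 = 88.16 K

88.16 K


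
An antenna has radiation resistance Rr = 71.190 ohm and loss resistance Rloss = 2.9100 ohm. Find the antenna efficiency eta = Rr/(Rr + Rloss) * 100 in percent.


eta = 71.190 / (71.190 + 2.9100) * 100 = 96.07%

96.07%


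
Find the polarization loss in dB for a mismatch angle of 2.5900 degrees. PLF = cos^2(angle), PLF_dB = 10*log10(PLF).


PLF_linear = cos^2(2.5900 deg) = 0.9979580
PLF_dB = 10 * log10(0.9979580) = -8.877e-03 dB

-8.877e-03 dB


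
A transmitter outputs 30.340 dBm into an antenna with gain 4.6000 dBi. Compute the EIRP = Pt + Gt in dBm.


EIRP = Pt + Gt = 30.340 + 4.6000 = 34.94 dBm

34.94 dBm


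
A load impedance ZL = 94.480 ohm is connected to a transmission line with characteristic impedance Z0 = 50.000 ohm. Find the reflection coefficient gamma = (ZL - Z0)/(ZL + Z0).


gamma = (94.480 - 50.000) / (94.480 + 50.000) = 0.3079

0.3079


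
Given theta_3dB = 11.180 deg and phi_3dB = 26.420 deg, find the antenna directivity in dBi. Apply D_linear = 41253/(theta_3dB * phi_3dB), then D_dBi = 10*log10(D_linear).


D_linear = 41253 / (11.180 * 26.420) = 139.6629
D_dBi = 10 * log10(139.6629) = 21.45 dBi

21.45 dBi


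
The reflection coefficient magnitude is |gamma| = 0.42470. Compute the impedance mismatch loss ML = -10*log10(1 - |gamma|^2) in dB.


ML = -10 * log10(1 - 0.42470^2) = -10 * log10(0.81962991) = 0.8638 dB

0.8638 dB


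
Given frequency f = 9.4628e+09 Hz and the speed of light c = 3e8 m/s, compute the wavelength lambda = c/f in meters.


lambda = c / f = 3.0000e+08 / 9.4628e+09 = 0.03170 m

0.03170 m


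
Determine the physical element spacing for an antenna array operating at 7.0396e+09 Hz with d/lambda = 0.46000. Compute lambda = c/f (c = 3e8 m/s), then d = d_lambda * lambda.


lambda = c / f = 3.0000e+08 / 7.0396e+09 = 0.04261606 m
d = 0.46000 * 0.04261606 = 0.01960 m

0.01960 m


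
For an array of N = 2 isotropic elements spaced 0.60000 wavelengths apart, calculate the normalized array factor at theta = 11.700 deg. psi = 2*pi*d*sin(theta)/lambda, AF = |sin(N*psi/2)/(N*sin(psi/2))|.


psi = 2*pi*0.60000*sin(11.700 deg) = 0.7644901 rad
AF = |sin(2*0.7644901/2) / (2*sin(0.7644901/2))| = 0.9278

0.9278


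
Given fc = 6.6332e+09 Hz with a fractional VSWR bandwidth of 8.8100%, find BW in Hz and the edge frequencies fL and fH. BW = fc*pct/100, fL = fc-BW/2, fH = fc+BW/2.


BW = 6.6332e+09 * 8.8100/100 = 5.843849e+08 Hz
fL = 6.6332e+09 - 5.843849e+08/2 = 6.341e+09 Hz
fH = 6.6332e+09 + 5.843849e+08/2 = 6.925e+09 Hz

BW=5.844e+08 Hz, fL=6.341e+09 Hz, fH=6.925e+09 Hz


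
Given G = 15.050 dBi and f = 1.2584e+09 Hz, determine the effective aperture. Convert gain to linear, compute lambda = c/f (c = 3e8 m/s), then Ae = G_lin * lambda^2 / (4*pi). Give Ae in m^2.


lambda = c / f = 3.0000e+08 / 1.2584e+09 = 0.2383980 m
G_linear = 10^(15.050/10) = 31.98895
Ae = G_linear * lambda^2 / (4*pi) = 31.98895 * 0.2383980^2 / (4*pi) = 0.1447 m^2

0.1447 m^2


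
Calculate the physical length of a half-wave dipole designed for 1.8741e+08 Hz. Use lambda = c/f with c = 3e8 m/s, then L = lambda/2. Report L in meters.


lambda = c / f = 3.0000e+08 / 1.8741e+08 = 1.600768 m
L = lambda / 2 = 1.600768 / 2 = 0.8004 m

0.8004 m


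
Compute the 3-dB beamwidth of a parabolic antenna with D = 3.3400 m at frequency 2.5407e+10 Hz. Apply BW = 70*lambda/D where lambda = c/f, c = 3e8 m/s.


lambda = c / f = 3.0000e+08 / 2.5407e+10 = 0.01180777 m
BW = 70 * 0.01180777 / 3.3400 = 0.2475 deg

0.2475 deg


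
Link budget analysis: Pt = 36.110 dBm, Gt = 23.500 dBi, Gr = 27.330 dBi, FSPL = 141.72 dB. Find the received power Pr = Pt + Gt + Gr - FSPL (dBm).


Pr = 36.110 + 23.500 + 27.330 - 141.72 = -54.78 dBm

-54.78 dBm


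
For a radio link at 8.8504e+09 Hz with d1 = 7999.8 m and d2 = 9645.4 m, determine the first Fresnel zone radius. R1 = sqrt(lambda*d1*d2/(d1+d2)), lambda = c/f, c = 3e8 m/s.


lambda = c / f = 3.0000e+08 / 8.8504e+09 = 0.03389677 m
R1 = sqrt(0.03389677 * 7999.8 * 9645.4 / (7999.8 + 9645.4)) = 12.17 m

12.17 m


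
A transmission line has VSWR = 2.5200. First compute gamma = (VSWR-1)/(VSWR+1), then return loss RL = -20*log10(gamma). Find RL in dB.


gamma = (2.5200 - 1) / (2.5200 + 1) = 0.4318182
RL = -20 * log10(0.4318182) = 7.294 dB

7.294 dB


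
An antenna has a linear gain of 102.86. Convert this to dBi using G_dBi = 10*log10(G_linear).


G_dBi = 10 * log10(102.86) = 20.12 dBi

20.12 dBi


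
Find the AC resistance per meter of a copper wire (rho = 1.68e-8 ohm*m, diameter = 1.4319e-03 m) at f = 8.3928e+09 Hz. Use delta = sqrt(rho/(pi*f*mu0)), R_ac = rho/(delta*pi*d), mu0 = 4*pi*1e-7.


delta = sqrt(1.68e-8 / (pi * 8.3928e+09 * 4*pi*1e-7)) = 7.120678e-07 m
R_ac = 1.68e-8 / (7.120678e-07 * pi * 1.4319e-03) = 5.245 ohm/m

5.245 ohm/m


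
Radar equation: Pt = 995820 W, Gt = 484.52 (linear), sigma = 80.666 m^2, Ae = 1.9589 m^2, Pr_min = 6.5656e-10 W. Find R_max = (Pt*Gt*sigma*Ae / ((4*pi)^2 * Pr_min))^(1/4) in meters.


R^4 = 995820*484.52*80.666*1.9589 / ((4*pi)^2 * 6.5656e-10) = 7.353620e+17
R_max = 7.353620e+17^0.25 = 29284 m

29284 m


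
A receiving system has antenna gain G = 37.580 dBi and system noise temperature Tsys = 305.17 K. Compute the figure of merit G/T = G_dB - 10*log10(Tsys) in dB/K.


G/T = 37.580 - 10*log10(305.17) = 37.580 - 24.84542 = 12.73 dB/K

12.73 dB/K


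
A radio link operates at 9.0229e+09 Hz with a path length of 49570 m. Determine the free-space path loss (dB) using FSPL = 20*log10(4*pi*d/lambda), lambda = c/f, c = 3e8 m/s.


lambda = c / f = 3.0000e+08 / 9.0229e+09 = 0.03324873 m
FSPL = 20 * log10(4*pi*49570/0.03324873) = 145.5 dB

145.5 dB


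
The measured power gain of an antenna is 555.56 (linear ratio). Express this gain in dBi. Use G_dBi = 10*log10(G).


G_dBi = 10 * log10(555.56) = 27.45 dBi

27.45 dBi


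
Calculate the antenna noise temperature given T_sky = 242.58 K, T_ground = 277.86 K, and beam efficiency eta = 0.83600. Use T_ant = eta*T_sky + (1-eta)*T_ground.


T_ant = 0.83600 * 242.58 + (1 - 0.83600) * 277.86 = 248.4 K

248.4 K


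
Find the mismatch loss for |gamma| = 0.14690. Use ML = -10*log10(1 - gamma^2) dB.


ML = -10 * log10(1 - 0.14690^2) = -10 * log10(0.97842039) = 0.09475 dB

0.09475 dB


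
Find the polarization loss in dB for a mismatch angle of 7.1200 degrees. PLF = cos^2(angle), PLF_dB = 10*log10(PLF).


PLF_linear = cos^2(7.1200 deg) = 0.9846369
PLF_dB = 10 * log10(0.9846369) = -0.06724 dB

-0.06724 dB


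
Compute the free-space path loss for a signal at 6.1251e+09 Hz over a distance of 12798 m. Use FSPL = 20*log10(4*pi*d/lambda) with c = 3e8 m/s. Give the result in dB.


lambda = c / f = 3.0000e+08 / 6.1251e+09 = 0.04897879 m
FSPL = 20 * log10(4*pi*12798/0.04897879) = 130.3 dB

130.3 dB


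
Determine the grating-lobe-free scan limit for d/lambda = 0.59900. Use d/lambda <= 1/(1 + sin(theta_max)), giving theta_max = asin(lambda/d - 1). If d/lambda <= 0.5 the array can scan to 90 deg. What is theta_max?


lambda/d - 1 = 1/0.59900 - 1 = 0.6694491
theta_max = asin(0.6694491) = 42.02 deg

42.02 deg


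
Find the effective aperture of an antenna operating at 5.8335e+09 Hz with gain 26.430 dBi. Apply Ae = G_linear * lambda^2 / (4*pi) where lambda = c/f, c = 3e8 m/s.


lambda = c / f = 3.0000e+08 / 5.8335e+09 = 0.05142710 m
G_linear = 10^(26.430/10) = 439.5416
Ae = G_linear * lambda^2 / (4*pi) = 439.5416 * 0.05142710^2 / (4*pi) = 0.09251 m^2

0.09251 m^2


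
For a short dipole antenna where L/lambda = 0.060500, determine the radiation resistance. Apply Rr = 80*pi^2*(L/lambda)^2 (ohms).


Rr = 80 * pi^2 * (0.060500)^2 = 80 * 9.869604 * 3.660250e-03 = 2.890 ohm

2.890 ohm


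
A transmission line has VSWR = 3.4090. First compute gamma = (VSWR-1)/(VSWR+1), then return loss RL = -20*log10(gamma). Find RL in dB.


gamma = (3.4090 - 1) / (3.4090 + 1) = 0.5463824
RL = -20 * log10(0.5463824) = 5.250 dB

5.250 dB


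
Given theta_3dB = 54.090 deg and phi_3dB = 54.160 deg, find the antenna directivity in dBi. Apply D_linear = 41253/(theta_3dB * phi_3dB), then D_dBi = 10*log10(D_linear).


D_linear = 41253 / (54.090 * 54.160) = 14.08186
D_dBi = 10 * log10(14.08186) = 11.49 dBi

11.49 dBi


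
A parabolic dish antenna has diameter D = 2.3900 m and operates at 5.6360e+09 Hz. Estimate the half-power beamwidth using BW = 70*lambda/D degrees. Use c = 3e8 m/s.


lambda = c / f = 3.0000e+08 / 5.6360e+09 = 0.05322924 m
BW = 70 * 0.05322924 / 2.3900 = 1.559 deg

1.559 deg


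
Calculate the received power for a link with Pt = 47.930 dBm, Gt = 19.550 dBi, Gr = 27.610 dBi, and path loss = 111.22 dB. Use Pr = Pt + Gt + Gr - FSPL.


Pr = 47.930 + 19.550 + 27.610 - 111.22 = -16.13 dBm

-16.13 dBm


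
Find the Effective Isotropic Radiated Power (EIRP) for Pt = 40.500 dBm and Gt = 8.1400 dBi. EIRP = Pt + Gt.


EIRP = Pt + Gt = 40.500 + 8.1400 = 48.64 dBm

48.64 dBm


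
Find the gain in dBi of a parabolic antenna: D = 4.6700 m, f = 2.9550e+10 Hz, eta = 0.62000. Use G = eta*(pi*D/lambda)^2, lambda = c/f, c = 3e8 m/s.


lambda = c / f = 3.0000e+08 / 2.9550e+10 = 0.01015228 m
G_linear = 0.62000 * (pi * 4.6700 / 0.01015228)^2 = 1.294786e+06
G_dBi = 10 * log10(1.294786e+06) = 61.12 dBi

61.12 dBi


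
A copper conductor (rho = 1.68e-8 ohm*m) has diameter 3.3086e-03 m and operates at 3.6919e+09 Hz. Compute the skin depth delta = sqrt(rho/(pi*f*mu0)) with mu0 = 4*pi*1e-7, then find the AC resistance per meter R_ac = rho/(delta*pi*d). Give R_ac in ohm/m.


delta = sqrt(1.68e-8 / (pi * 3.6919e+09 * 4*pi*1e-7)) = 1.073618e-06 m
R_ac = 1.68e-8 / (1.073618e-06 * pi * 3.3086e-03) = 1.505 ohm/m

1.505 ohm/m


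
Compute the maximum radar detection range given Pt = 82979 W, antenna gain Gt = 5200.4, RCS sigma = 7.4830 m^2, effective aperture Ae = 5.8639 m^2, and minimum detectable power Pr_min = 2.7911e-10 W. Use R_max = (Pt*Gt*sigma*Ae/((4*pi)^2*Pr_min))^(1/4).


R^4 = 82979*5200.4*7.4830*5.8639 / ((4*pi)^2 * 2.7911e-10) = 4.296078e+17
R_max = 4.296078e+17^0.25 = 25602 m

25602 m


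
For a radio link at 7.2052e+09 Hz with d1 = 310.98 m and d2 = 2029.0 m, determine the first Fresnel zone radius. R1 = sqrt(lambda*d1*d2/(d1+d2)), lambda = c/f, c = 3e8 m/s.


lambda = c / f = 3.0000e+08 / 7.2052e+09 = 0.04163660 m
R1 = sqrt(0.04163660 * 310.98 * 2029.0 / (310.98 + 2029.0)) = 3.351 m

3.351 m


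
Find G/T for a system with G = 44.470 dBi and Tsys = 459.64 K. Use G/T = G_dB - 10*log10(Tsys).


G/T = 44.470 - 10*log10(459.64) = 44.470 - 26.62418 = 17.85 dB/K

17.85 dB/K


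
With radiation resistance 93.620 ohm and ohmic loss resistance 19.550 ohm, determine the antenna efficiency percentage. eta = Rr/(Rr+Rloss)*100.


eta = 93.620 / (93.620 + 19.550) * 100 = 82.73%

82.73%


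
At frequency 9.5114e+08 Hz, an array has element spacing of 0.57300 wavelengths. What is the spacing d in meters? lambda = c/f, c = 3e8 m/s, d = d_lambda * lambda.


lambda = c / f = 3.0000e+08 / 9.5114e+08 = 0.3154110 m
d = 0.57300 * 0.3154110 = 0.1807 m

0.1807 m


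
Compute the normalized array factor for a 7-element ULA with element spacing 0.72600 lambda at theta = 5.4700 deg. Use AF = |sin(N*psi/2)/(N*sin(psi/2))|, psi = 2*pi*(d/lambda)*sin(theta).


psi = 2*pi*0.72600*sin(5.4700 deg) = 0.4348318 rad
AF = |sin(7*0.4348318/2) / (7*sin(0.4348318/2))| = 0.6615

0.6615


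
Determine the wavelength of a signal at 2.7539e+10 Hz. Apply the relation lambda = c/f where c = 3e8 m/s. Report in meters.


lambda = c / f = 3.0000e+08 / 2.7539e+10 = 0.01089 m

0.01089 m


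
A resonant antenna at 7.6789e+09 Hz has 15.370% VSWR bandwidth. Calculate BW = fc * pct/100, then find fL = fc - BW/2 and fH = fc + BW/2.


BW = 7.6789e+09 * 15.370/100 = 1.180247e+09 Hz
fL = 7.6789e+09 - 1.180247e+09/2 = 7.089e+09 Hz
fH = 7.6789e+09 + 1.180247e+09/2 = 8.269e+09 Hz

BW=1.180e+09 Hz, fL=7.089e+09 Hz, fH=8.269e+09 Hz


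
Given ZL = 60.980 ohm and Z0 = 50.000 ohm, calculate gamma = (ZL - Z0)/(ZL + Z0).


gamma = (60.980 - 50.000) / (60.980 + 50.000) = 0.09894

0.09894


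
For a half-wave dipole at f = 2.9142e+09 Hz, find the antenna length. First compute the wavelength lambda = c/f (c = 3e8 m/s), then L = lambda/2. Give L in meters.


lambda = c / f = 3.0000e+08 / 2.9142e+09 = 0.1029442 m
L = lambda / 2 = 0.1029442 / 2 = 0.05147 m

0.05147 m


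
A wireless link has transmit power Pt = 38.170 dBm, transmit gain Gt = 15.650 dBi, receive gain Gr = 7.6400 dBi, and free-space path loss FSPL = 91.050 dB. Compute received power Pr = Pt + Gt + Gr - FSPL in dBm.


Pr = 38.170 + 15.650 + 7.6400 - 91.050 = -29.59 dBm

-29.59 dBm


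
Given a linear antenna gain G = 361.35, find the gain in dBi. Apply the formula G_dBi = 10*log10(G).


G_dBi = 10 * log10(361.35) = 25.58 dBi

25.58 dBi


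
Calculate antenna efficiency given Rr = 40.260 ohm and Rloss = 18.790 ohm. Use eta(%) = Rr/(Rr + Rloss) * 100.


eta = 40.260 / (40.260 + 18.790) * 100 = 68.18%

68.18%


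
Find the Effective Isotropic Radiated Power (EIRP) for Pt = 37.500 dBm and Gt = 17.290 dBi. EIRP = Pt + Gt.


EIRP = Pt + Gt = 37.500 + 17.290 = 54.79 dBm

54.79 dBm


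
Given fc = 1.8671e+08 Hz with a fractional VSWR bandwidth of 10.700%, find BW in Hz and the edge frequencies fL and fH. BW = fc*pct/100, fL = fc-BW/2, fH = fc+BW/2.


BW = 1.8671e+08 * 10.700/100 = 1.997797e+07 Hz
fL = 1.8671e+08 - 1.997797e+07/2 = 1.767e+08 Hz
fH = 1.8671e+08 + 1.997797e+07/2 = 1.967e+08 Hz

BW=1.998e+07 Hz, fL=1.767e+08 Hz, fH=1.967e+08 Hz


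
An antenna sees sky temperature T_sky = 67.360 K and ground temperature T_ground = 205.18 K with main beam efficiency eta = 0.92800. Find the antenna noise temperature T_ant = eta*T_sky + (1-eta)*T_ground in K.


T_ant = 0.92800 * 67.360 + (1 - 0.92800) * 205.18 = 77.28 K

77.28 K


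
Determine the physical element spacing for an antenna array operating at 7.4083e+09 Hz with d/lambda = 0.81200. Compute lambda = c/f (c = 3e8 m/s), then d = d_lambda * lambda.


lambda = c / f = 3.0000e+08 / 7.4083e+09 = 0.04049512 m
d = 0.81200 * 0.04049512 = 0.03288 m

0.03288 m


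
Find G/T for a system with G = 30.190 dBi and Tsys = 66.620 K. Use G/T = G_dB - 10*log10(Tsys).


G/T = 30.190 - 10*log10(66.620) = 30.190 - 18.23605 = 11.95 dB/K

11.95 dB/K


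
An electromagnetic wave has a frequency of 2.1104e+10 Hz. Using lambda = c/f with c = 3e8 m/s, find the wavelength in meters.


lambda = c / f = 3.0000e+08 / 2.1104e+10 = 0.01422 m

0.01422 m


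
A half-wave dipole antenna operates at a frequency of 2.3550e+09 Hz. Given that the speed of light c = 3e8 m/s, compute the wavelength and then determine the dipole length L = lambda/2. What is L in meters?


lambda = c / f = 3.0000e+08 / 2.3550e+09 = 0.1273885 m
L = lambda / 2 = 0.1273885 / 2 = 0.06369 m

0.06369 m


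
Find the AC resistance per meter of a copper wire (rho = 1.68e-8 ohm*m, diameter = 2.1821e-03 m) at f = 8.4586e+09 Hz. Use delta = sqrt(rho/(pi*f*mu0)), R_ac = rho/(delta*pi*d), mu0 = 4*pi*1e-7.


delta = sqrt(1.68e-8 / (pi * 8.4586e+09 * 4*pi*1e-7)) = 7.092928e-07 m
R_ac = 1.68e-8 / (7.092928e-07 * pi * 2.1821e-03) = 3.455 ohm/m

3.455 ohm/m


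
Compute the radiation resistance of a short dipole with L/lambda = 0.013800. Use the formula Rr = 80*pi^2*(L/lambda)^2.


Rr = 80 * pi^2 * (0.013800)^2 = 80 * 9.869604 * 1.904400e-04 = 0.1504 ohm

0.1504 ohm


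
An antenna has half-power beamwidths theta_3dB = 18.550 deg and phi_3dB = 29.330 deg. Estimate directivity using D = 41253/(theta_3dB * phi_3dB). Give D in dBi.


D_linear = 41253 / (18.550 * 29.330) = 75.82275
D_dBi = 10 * log10(75.82275) = 18.80 dBi

18.80 dBi


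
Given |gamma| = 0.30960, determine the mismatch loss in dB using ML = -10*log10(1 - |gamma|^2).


ML = -10 * log10(1 - 0.30960^2) = -10 * log10(0.90414784) = 0.4376 dB

0.4376 dB


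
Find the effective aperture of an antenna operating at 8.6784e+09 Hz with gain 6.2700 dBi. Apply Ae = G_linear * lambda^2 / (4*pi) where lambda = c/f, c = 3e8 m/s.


lambda = c / f = 3.0000e+08 / 8.6784e+09 = 0.03456858 m
G_linear = 10^(6.2700/10) = 4.236430
Ae = G_linear * lambda^2 / (4*pi) = 4.236430 * 0.03456858^2 / (4*pi) = 4.029e-04 m^2

4.029e-04 m^2


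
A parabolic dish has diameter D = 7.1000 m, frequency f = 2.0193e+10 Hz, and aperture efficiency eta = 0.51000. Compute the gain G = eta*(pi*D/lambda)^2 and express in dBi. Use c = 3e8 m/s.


lambda = c / f = 3.0000e+08 / 2.0193e+10 = 0.01485663 m
G_linear = 0.51000 * (pi * 7.1000 / 0.01485663)^2 = 1.149598e+06
G_dBi = 10 * log10(1.149598e+06) = 60.61 dBi

60.61 dBi


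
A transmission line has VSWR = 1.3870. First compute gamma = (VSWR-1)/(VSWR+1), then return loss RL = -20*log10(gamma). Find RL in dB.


gamma = (1.3870 - 1) / (1.3870 + 1) = 0.1621282
RL = -20 * log10(0.1621282) = 15.80 dB

15.80 dB


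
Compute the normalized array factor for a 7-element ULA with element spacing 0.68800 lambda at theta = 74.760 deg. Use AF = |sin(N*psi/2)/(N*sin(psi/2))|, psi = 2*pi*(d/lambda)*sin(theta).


psi = 2*pi*0.68800*sin(74.760 deg) = 4.170811 rad
AF = |sin(7*4.170811/2) / (7*sin(4.170811/2))| = 0.1470

0.1470


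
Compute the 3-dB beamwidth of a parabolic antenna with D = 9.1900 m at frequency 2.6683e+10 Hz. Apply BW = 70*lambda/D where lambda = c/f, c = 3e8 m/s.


lambda = c / f = 3.0000e+08 / 2.6683e+10 = 0.01124311 m
BW = 70 * 0.01124311 / 9.1900 = 0.08564 deg

0.08564 deg


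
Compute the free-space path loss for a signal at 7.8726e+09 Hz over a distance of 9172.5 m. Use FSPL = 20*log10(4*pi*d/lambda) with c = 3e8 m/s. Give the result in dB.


lambda = c / f = 3.0000e+08 / 7.8726e+09 = 0.03810685 m
FSPL = 20 * log10(4*pi*9172.5/0.03810685) = 129.6 dB

129.6 dB


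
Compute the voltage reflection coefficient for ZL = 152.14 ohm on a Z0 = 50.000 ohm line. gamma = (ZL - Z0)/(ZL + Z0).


gamma = (152.14 - 50.000) / (152.14 + 50.000) = 0.5053

0.5053


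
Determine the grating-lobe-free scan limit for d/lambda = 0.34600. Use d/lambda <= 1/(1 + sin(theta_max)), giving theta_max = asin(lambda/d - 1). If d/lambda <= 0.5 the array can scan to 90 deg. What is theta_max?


lambda/d - 1 = 1/0.34600 - 1 = 1.890173 >= 1
d/lambda <= 0.5, so the array can scan to endfire without grating lobes: theta_max = 90 deg

90 deg


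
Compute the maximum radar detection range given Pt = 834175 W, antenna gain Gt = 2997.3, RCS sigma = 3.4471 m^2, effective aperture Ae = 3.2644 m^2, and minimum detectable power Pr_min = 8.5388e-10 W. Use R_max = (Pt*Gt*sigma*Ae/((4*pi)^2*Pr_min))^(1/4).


R^4 = 834175*2997.3*3.4471*3.2644 / ((4*pi)^2 * 8.5388e-10) = 2.086546e+17
R_max = 2.086546e+17^0.25 = 21373 m

21373 m


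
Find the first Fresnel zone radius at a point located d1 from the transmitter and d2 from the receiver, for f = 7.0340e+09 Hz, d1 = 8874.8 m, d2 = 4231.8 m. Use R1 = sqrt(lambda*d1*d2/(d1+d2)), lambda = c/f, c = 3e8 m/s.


lambda = c / f = 3.0000e+08 / 7.0340e+09 = 0.04264999 m
R1 = sqrt(0.04264999 * 8874.8 * 4231.8 / (8874.8 + 4231.8)) = 11.05 m

11.05 m


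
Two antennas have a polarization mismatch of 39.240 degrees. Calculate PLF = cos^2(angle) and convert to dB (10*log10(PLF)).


PLF_linear = cos^2(39.240 deg) = 0.5998550
PLF_dB = 10 * log10(0.5998550) = -2.220 dB

-2.220 dB


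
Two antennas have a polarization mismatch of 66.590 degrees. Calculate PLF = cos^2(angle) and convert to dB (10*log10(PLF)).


PLF_linear = cos^2(66.590 deg) = 0.1578537
PLF_dB = 10 * log10(0.1578537) = -8.017 dB

-8.017 dB


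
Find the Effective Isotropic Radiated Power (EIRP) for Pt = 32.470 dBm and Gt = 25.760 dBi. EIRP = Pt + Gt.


EIRP = Pt + Gt = 32.470 + 25.760 = 58.23 dBm

58.23 dBm


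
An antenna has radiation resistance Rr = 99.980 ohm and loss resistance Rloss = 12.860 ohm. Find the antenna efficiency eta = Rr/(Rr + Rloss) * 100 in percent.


eta = 99.980 / (99.980 + 12.860) * 100 = 88.60%

88.60%


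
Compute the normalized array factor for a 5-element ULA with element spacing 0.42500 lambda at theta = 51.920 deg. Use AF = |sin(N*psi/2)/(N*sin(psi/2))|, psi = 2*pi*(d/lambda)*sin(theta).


psi = 2*pi*0.42500*sin(51.920 deg) = 2.101970 rad
AF = |sin(5*2.101970/2) / (5*sin(2.101970/2))| = 0.1973

0.1973


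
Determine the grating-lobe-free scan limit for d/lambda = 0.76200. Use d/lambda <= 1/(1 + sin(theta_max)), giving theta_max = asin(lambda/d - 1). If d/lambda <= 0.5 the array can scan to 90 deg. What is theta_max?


lambda/d - 1 = 1/0.76200 - 1 = 0.3123360
theta_max = asin(0.3123360) = 18.20 deg

18.20 deg


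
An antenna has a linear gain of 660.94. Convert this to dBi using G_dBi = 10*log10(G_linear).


G_dBi = 10 * log10(660.94) = 28.20 dBi

28.20 dBi


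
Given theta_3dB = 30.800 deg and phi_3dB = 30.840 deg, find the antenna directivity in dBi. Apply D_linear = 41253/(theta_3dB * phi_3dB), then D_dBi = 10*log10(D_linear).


D_linear = 41253 / (30.800 * 30.840) = 43.43006
D_dBi = 10 * log10(43.43006) = 16.38 dBi

16.38 dBi


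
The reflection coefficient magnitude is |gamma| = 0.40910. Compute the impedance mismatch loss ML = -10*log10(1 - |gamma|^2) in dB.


ML = -10 * log10(1 - 0.40910^2) = -10 * log10(0.83263719) = 0.7954 dB

0.7954 dB


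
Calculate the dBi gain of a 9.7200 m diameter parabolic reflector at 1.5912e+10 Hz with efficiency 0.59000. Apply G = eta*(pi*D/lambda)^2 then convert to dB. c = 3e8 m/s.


lambda = c / f = 3.0000e+08 / 1.5912e+10 = 0.01885370 m
G_linear = 0.59000 * (pi * 9.7200 / 0.01885370)^2 = 1.547715e+06
G_dBi = 10 * log10(1.547715e+06) = 61.90 dBi

61.90 dBi


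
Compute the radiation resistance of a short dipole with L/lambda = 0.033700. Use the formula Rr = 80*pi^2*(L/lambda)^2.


Rr = 80 * pi^2 * (0.033700)^2 = 80 * 9.869604 * 1.135690e-03 = 0.8967 ohm

0.8967 ohm


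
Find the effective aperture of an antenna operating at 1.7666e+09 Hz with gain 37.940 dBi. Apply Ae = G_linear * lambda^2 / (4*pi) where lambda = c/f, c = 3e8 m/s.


lambda = c / f = 3.0000e+08 / 1.7666e+09 = 0.1698177 m
G_linear = 10^(37.940/10) = 6223.003
Ae = G_linear * lambda^2 / (4*pi) = 6223.003 * 0.1698177^2 / (4*pi) = 14.28 m^2

14.28 m^2


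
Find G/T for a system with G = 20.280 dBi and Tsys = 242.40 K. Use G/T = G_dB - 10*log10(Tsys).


G/T = 20.280 - 10*log10(242.40) = 20.280 - 23.84533 = -3.565 dB/K

-3.565 dB/K


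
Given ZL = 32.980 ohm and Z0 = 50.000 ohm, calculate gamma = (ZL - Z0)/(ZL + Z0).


gamma = (32.980 - 50.000) / (32.980 + 50.000) = -0.2051

-0.2051


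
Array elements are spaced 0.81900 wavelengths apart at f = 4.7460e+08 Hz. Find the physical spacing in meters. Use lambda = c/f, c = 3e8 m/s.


lambda = c / f = 3.0000e+08 / 4.7460e+08 = 0.6321113 m
d = 0.81900 * 0.6321113 = 0.5177 m

0.5177 m


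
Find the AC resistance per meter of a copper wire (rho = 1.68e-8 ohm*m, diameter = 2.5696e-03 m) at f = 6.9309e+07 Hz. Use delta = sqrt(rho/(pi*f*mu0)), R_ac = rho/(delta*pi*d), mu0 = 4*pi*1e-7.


delta = sqrt(1.68e-8 / (pi * 6.9309e+07 * 4*pi*1e-7)) = 7.835739e-06 m
R_ac = 1.68e-8 / (7.835739e-06 * pi * 2.5696e-03) = 0.2656 ohm/m

0.2656 ohm/m


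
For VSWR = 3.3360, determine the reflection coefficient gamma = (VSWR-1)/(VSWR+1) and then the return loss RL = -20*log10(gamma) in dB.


gamma = (3.3360 - 1) / (3.3360 + 1) = 0.5387454
RL = -20 * log10(0.5387454) = 5.372 dB

5.372 dB


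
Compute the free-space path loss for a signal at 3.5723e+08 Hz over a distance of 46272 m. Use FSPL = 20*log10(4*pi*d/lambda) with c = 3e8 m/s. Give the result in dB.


lambda = c / f = 3.0000e+08 / 3.5723e+08 = 0.8397951 m
FSPL = 20 * log10(4*pi*46272/0.8397951) = 116.8 dB

116.8 dB


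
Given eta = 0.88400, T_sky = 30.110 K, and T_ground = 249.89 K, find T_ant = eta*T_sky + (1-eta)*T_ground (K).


T_ant = 0.88400 * 30.110 + (1 - 0.88400) * 249.89 = 55.60 K

55.60 K


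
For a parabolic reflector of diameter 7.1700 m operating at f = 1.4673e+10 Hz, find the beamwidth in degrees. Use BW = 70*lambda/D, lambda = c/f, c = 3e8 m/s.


lambda = c / f = 3.0000e+08 / 1.4673e+10 = 0.02044572 m
BW = 70 * 0.02044572 / 7.1700 = 0.1996 deg

0.1996 deg


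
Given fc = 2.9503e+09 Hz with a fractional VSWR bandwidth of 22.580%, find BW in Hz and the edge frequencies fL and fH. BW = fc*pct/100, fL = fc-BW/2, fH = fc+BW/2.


BW = 2.9503e+09 * 22.580/100 = 6.661777e+08 Hz
fL = 2.9503e+09 - 6.661777e+08/2 = 2.617e+09 Hz
fH = 2.9503e+09 + 6.661777e+08/2 = 3.283e+09 Hz

BW=6.662e+08 Hz, fL=2.617e+09 Hz, fH=3.283e+09 Hz


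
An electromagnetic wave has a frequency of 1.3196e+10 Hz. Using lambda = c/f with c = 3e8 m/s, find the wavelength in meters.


lambda = c / f = 3.0000e+08 / 1.3196e+10 = 0.02273 m

0.02273 m


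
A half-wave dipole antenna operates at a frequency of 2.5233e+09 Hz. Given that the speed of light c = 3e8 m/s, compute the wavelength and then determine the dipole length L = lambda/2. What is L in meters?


lambda = c / f = 3.0000e+08 / 2.5233e+09 = 0.1188919 m
L = lambda / 2 = 0.1188919 / 2 = 0.05945 m

0.05945 m


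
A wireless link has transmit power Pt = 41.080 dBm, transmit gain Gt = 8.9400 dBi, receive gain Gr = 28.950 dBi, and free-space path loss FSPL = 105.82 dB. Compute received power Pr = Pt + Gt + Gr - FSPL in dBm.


Pr = 41.080 + 8.9400 + 28.950 - 105.82 = -26.85 dBm

-26.85 dBm


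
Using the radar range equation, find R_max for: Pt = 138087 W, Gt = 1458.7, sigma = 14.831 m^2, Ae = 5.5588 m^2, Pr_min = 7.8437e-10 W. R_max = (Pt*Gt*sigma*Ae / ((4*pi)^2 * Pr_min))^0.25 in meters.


R^4 = 138087*1458.7*14.831*5.5588 / ((4*pi)^2 * 7.8437e-10) = 1.340694e+17
R_max = 1.340694e+17^0.25 = 19135 m

19135 m


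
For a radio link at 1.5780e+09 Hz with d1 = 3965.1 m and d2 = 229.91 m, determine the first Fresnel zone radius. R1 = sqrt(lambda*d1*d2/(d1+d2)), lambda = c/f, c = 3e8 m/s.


lambda = c / f = 3.0000e+08 / 1.5780e+09 = 0.1901141 m
R1 = sqrt(0.1901141 * 3965.1 * 229.91 / (3965.1 + 229.91)) = 6.428 m

6.428 m


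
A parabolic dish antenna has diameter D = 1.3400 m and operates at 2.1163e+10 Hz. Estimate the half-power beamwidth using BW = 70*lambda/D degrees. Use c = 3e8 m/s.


lambda = c / f = 3.0000e+08 / 2.1163e+10 = 0.01417568 m
BW = 70 * 0.01417568 / 1.3400 = 0.7405 deg

0.7405 deg


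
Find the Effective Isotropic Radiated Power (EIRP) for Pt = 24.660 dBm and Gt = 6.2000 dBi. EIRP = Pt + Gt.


EIRP = Pt + Gt = 24.660 + 6.2000 = 30.86 dBm

30.86 dBm


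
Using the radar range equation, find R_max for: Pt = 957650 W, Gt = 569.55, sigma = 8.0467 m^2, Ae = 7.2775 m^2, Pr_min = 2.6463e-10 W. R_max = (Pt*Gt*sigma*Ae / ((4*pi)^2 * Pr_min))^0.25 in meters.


R^4 = 957650*569.55*8.0467*7.2775 / ((4*pi)^2 * 2.6463e-10) = 7.643282e+17
R_max = 7.643282e+17^0.25 = 29568 m

29568 m


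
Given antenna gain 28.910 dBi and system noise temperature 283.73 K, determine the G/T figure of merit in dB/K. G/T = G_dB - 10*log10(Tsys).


G/T = 28.910 - 10*log10(283.73) = 28.910 - 24.52905 = 4.381 dB/K

4.381 dB/K


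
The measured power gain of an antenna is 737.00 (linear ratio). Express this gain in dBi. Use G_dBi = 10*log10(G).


G_dBi = 10 * log10(737.00) = 28.67 dBi

28.67 dBi


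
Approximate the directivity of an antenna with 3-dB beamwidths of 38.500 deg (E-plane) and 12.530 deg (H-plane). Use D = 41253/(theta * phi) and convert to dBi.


D_linear = 41253 / (38.500 * 12.530) = 85.51528
D_dBi = 10 * log10(85.51528) = 19.32 dBi

19.32 dBi


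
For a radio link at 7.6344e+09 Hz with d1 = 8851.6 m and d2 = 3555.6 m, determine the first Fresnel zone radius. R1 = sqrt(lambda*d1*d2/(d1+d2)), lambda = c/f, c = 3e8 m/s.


lambda = c / f = 3.0000e+08 / 7.6344e+09 = 0.03929582 m
R1 = sqrt(0.03929582 * 8851.6 * 3555.6 / (8851.6 + 3555.6)) = 9.984 m

9.984 m


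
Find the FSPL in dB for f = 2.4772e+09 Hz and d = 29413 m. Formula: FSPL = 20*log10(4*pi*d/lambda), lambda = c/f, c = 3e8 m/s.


lambda = c / f = 3.0000e+08 / 2.4772e+09 = 0.1211045 m
FSPL = 20 * log10(4*pi*29413/0.1211045) = 129.7 dB

129.7 dB


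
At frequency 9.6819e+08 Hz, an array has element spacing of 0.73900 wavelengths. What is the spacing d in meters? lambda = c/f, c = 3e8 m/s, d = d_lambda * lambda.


lambda = c / f = 3.0000e+08 / 9.6819e+08 = 0.3098565 m
d = 0.73900 * 0.3098565 = 0.2290 m

0.2290 m


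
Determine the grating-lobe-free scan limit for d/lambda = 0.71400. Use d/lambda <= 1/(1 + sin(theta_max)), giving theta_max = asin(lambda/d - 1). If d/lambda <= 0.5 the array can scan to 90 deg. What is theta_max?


lambda/d - 1 = 1/0.71400 - 1 = 0.4005602
theta_max = asin(0.4005602) = 23.61 deg

23.61 deg


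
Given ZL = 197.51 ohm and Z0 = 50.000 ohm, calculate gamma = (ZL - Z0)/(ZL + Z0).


gamma = (197.51 - 50.000) / (197.51 + 50.000) = 0.5960

0.5960


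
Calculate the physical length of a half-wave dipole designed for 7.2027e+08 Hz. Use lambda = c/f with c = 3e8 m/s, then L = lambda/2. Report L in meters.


lambda = c / f = 3.0000e+08 / 7.2027e+08 = 0.4165105 m
L = lambda / 2 = 0.4165105 / 2 = 0.2083 m

0.2083 m


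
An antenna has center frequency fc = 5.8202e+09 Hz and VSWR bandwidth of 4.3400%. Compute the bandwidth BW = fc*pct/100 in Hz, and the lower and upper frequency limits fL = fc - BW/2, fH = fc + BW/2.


BW = 5.8202e+09 * 4.3400/100 = 2.525967e+08 Hz
fL = 5.8202e+09 - 2.525967e+08/2 = 5.694e+09 Hz
fH = 5.8202e+09 + 2.525967e+08/2 = 5.946e+09 Hz

BW=2.526e+08 Hz, fL=5.694e+09 Hz, fH=5.946e+09 Hz


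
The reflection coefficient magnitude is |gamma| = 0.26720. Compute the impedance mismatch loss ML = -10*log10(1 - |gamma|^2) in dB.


ML = -10 * log10(1 - 0.26720^2) = -10 * log10(0.92860416) = 0.3217 dB

0.3217 dB


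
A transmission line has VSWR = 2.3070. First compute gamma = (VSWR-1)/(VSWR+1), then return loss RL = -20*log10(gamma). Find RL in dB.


gamma = (2.3070 - 1) / (2.3070 + 1) = 0.3952223
RL = -20 * log10(0.3952223) = 8.063 dB

8.063 dB


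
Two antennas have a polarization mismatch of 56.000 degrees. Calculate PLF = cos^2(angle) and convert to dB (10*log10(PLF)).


PLF_linear = cos^2(56.000 deg) = 0.3126967
PLF_dB = 10 * log10(0.3126967) = -5.049 dB

-5.049 dB


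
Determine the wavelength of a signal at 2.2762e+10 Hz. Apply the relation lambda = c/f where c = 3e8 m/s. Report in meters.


lambda = c / f = 3.0000e+08 / 2.2762e+10 = 0.01318 m

0.01318 m


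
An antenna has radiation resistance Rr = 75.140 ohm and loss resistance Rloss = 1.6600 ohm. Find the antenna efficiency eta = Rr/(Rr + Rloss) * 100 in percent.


eta = 75.140 / (75.140 + 1.6600) * 100 = 97.84%

97.84%


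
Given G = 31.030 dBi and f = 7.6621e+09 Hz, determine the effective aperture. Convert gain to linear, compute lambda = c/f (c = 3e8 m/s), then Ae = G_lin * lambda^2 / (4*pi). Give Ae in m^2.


lambda = c / f = 3.0000e+08 / 7.6621e+09 = 0.03915376 m
G_linear = 10^(31.030/10) = 1267.652
Ae = G_linear * lambda^2 / (4*pi) = 1267.652 * 0.03915376^2 / (4*pi) = 0.1546 m^2

0.1546 m^2


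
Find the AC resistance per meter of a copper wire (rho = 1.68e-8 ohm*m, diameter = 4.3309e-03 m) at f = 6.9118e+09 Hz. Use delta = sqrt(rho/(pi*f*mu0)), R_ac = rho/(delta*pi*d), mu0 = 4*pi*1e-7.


delta = sqrt(1.68e-8 / (pi * 6.9118e+09 * 4*pi*1e-7)) = 7.846558e-07 m
R_ac = 1.68e-8 / (7.846558e-07 * pi * 4.3309e-03) = 1.574 ohm/m

1.574 ohm/m


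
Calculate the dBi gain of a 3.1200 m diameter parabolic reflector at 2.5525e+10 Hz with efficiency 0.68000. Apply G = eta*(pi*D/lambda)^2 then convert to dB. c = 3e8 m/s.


lambda = c / f = 3.0000e+08 / 2.5525e+10 = 0.01175318 m
G_linear = 0.68000 * (pi * 3.1200 / 0.01175318)^2 = 472941.1
G_dBi = 10 * log10(472941.1) = 56.75 dBi

56.75 dBi


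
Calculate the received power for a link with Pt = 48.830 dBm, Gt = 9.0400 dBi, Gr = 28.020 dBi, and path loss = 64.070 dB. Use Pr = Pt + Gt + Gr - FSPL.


Pr = 48.830 + 9.0400 + 28.020 - 64.070 = 21.82 dBm

21.82 dBm


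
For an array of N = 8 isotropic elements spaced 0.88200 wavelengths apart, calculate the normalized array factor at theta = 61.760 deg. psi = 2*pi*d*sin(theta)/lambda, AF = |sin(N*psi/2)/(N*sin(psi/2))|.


psi = 2*pi*0.88200*sin(61.760 deg) = 4.882151 rad
AF = |sin(8*4.882151/2) / (8*sin(4.882151/2))| = 0.1218

0.1218


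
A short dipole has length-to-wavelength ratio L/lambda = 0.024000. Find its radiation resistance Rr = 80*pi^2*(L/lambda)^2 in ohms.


Rr = 80 * pi^2 * (0.024000)^2 = 80 * 9.869604 * 5.760000e-04 = 0.4548 ohm

0.4548 ohm


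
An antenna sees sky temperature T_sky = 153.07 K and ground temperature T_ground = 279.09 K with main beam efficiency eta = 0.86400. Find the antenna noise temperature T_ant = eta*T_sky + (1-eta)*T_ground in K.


T_ant = 0.86400 * 153.07 + (1 - 0.86400) * 279.09 = 170.2 K

170.2 K


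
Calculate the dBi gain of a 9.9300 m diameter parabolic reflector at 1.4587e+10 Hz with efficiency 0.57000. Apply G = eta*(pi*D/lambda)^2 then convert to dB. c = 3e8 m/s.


lambda = c / f = 3.0000e+08 / 1.4587e+10 = 0.02056626 m
G_linear = 0.57000 * (pi * 9.9300 / 0.02056626)^2 = 1.311482e+06
G_dBi = 10 * log10(1.311482e+06) = 61.18 dBi

61.18 dBi


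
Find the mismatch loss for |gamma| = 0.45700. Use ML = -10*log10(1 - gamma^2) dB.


ML = -10 * log10(1 - 0.45700^2) = -10 * log10(0.791151) = 1.017 dB

1.017 dB


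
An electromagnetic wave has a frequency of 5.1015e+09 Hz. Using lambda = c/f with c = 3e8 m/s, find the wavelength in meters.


lambda = c / f = 3.0000e+08 / 5.1015e+09 = 0.05881 m

0.05881 m


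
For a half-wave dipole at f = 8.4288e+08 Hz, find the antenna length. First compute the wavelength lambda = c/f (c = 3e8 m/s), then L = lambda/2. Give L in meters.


lambda = c / f = 3.0000e+08 / 8.4288e+08 = 0.3559226 m
L = lambda / 2 = 0.3559226 / 2 = 0.1780 m

0.1780 m


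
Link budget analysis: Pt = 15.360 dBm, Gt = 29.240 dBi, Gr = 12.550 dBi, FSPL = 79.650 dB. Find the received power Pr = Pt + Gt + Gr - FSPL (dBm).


Pr = 15.360 + 29.240 + 12.550 - 79.650 = -22.50 dBm

-22.50 dBm


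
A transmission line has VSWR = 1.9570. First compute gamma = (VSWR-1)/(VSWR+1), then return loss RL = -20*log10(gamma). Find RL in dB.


gamma = (1.9570 - 1) / (1.9570 + 1) = 0.3236388
RL = -20 * log10(0.3236388) = 9.799 dB

9.799 dB


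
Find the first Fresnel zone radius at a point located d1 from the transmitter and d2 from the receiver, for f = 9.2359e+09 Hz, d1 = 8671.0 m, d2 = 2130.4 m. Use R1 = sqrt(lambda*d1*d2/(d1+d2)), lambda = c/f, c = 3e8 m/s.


lambda = c / f = 3.0000e+08 / 9.2359e+09 = 0.03248195 m
R1 = sqrt(0.03248195 * 8671.0 * 2130.4 / (8671.0 + 2130.4)) = 7.453 m

7.453 m


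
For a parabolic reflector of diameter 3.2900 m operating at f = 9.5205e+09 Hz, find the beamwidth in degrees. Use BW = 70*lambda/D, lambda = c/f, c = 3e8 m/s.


lambda = c / f = 3.0000e+08 / 9.5205e+09 = 0.03151095 m
BW = 70 * 0.03151095 / 3.2900 = 0.6704 deg

0.6704 deg


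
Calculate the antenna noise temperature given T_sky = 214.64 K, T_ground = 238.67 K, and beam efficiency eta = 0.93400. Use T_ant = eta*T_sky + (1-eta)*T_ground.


T_ant = 0.93400 * 214.64 + (1 - 0.93400) * 238.67 = 216.2 K

216.2 K


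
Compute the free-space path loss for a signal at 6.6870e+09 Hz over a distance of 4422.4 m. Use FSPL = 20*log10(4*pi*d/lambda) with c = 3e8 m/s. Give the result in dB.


lambda = c / f = 3.0000e+08 / 6.6870e+09 = 0.04486317 m
FSPL = 20 * log10(4*pi*4422.4/0.04486317) = 121.9 dB

121.9 dB
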